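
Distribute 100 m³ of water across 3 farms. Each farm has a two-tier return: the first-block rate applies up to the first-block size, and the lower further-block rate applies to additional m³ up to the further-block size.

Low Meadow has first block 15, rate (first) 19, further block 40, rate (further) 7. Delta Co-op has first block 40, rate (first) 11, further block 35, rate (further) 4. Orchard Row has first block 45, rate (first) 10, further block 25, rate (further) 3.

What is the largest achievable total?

Treat each block as its own option and order by rate: Low Meadow/tier1 19 > Delta Co-op/tier1 11 > Orchard Row/tier1 10 > Low Meadow/tier2 7 > Delta Co-op/tier2 4 > Orchard Row/tier2 3.
Low Meadow tier1 at 19: fill all 15 ; 85 left.
Delta Co-op tier1 at 11: fill all 40 ; 45 left.
Orchard Row/tier1 (10): +45 ; 0 left.
Total = 19×15 + 11×40 + 10×45 = 1175.

1175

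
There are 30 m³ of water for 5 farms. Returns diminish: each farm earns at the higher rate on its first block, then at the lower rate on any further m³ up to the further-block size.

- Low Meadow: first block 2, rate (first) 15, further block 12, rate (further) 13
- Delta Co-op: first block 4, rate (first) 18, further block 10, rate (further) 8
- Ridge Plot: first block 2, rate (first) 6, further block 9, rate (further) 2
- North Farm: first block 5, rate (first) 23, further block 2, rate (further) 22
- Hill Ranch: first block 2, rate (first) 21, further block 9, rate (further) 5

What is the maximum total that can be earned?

483

Order all 10 blocks by rate: North Farm/T1 23 > North Farm/T2 22 > Hill Ranch/T1 21 > Delta Co-op/T1 18 > Low Meadow/T1 15 > Low Meadow/T2 13 > Delta Co-op/T2 8 > Ridge Plot/T1 6 > Hill Ranch/T2 5 > Ridge Plot/T2 2.
North Farm/T1 (23): +5 ; 25 left.
Fill North Farm T2 block (2 at 22) ; 23 left.
Fill Hill Ranch T1 block (2 at 21) ; 21 left.
Delta Co-op T1 at 18: fill all 4 ; 17 left.
Low Meadow T1 at 15: fill all 2 ; 15 left.
Fill Low Meadow T2 block (12 at 13) ; 3 left.
3 remain; put them into Delta Co-op T2 at 8.
Total = 23×5 + 22×2 + 21×2 + 18×4 + 15×2 + 13×12 + 8×3 = 483.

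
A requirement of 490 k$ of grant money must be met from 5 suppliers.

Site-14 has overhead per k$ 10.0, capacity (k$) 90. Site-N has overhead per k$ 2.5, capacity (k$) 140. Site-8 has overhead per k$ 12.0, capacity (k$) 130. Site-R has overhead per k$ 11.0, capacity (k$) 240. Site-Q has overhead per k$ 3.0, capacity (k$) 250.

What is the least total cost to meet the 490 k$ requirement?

Use suppliers in increasing cost order.
Take 140 from Site-N at 2.5 — need 350 more.
Site-Q (3.0): use full 250 — 100 k$ to go.
Site-14 (10.0): use full 90 — 10 k$ to go.
Site-R (11.0): take the remaining 10 — done.
Site-8: unused.
Cost = 140×2.5 + 250×3.0 + 90×10.0 + 10×11.0 = 2110.

2110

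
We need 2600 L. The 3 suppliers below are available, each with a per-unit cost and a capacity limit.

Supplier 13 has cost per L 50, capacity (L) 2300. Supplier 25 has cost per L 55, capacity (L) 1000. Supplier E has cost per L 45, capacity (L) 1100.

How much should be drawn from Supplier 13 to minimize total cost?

Cheapest first:
Supplier E (45): use full 1100 ; 1500 L to go.
Take 1500 from Supplier 13 at 50 to finish.
Supplier 25: unused.

1500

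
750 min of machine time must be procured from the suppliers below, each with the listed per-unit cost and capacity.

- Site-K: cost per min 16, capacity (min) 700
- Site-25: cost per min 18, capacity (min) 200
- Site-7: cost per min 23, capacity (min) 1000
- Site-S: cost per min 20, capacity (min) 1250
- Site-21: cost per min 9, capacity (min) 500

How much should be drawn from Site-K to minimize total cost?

Fill from the cheapest supplier first.
Site-21 (9): use full 500 → 250 min to go.
Site-K at 16: take 250 of its 700 → requirement met.
Site-25, Site-S, Site-7: unused.

250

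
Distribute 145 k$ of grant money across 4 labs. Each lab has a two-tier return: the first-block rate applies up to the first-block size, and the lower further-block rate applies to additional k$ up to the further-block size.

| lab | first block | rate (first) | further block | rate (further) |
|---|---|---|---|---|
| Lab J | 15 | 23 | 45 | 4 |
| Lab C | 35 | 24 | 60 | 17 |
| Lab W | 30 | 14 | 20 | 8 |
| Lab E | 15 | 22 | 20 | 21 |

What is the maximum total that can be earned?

Order all 8 blocks by rate: Lab C/tier1 24 > Lab J/tier1 23 > Lab E/tier1 22 > Lab E/tier2 21 > Lab C/tier2 17 > Lab W/tier1 14 > Lab W/tier2 8 > Lab J/tier2 4.
Fill Lab C tier1 block (35 at 24) → 110 left.
Fill Lab J tier1 block (15 at 23) → 95 left.
Fill Lab E tier1 block (15 at 22) → 80 left.
Fill Lab E tier2 block (20 at 21) → 60 left.
Fill Lab C tier2 block (60 at 17) → 0 left.
Total = 24×35 + 23×15 + 22×15 + 21×20 + 17×60 = 2955.

2955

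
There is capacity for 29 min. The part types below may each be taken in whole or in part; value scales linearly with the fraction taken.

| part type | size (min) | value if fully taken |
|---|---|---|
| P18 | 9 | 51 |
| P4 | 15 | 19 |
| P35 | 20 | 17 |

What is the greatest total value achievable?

74.25

Best value per unit of size first: P18 51/9≈5.67, P4 19/15≈1.27, P35 17/20≈0.85.
P18: take in full, 9 min for value 51 → 20 left.
All 15 min of P4 fit (value 19) → 5 remain.
Fill the last 5 min with part of P35: 5/20 of it earns 4.25.
Total value = 74.25.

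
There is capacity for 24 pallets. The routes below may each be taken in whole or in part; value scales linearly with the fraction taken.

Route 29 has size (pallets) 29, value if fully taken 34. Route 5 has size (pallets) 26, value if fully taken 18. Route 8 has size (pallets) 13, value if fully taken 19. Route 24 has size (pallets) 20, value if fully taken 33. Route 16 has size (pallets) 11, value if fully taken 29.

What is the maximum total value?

50.45

Best value per unit of size first: Route 16 29/11≈2.64, Route 24 33/20≈1.65, Route 8 19/13≈1.46, Route 29 34/29≈1.17, Route 5 18/26≈0.692.
All 11 pallets of Route 16 fit (value 29) → 13 remain.
Only 13 pallets remain; take 13/20 of Route 24 for value 33×13/20 = 21.45.
Total value = 50.45.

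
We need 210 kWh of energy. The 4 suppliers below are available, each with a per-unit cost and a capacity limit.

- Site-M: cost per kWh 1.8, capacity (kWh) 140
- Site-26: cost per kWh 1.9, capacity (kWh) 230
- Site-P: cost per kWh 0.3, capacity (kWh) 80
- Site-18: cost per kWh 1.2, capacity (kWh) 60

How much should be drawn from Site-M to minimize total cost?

70

Fill from the cheapest supplier first.
Site-P at 0.3: take all 80 kWh → 130 still needed.
Take 60 from Site-18 at 1.2 → need 70 more.
Take 70 from Site-M at 1.8 to finish.
Site-26: unused.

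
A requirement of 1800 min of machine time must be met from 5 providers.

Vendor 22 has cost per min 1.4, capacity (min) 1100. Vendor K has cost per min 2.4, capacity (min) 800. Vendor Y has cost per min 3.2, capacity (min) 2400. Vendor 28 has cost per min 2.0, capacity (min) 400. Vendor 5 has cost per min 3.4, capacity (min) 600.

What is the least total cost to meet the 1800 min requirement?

Use providers in increasing cost order.
Vendor 22 (1.4): use full 1100 ; 700 min to go.
Vendor 28 (2.0): use full 400 ; 300 min to go.
Vendor K at 2.4: take 300 of its 800 ; requirement met.
Vendor Y, Vendor 5: unused.
Cost = 1100×1.4 + 400×2.0 + 300×2.4 = 3060.

3060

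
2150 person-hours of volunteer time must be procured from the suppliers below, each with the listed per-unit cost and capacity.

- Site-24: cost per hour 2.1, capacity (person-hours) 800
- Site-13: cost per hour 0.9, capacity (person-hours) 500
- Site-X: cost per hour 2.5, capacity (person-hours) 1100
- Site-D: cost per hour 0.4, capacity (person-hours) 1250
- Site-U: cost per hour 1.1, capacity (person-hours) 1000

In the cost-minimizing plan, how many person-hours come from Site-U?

Fill from the cheapest supplier first.
Site-D (0.4): use full 1250 → 900 person-hours to go.
Site-13 (0.9): use full 500 → 400 person-hours to go.
Site-U at 1.1: take 400 of its 1000 → requirement met.
Site-24, Site-X: unused.

400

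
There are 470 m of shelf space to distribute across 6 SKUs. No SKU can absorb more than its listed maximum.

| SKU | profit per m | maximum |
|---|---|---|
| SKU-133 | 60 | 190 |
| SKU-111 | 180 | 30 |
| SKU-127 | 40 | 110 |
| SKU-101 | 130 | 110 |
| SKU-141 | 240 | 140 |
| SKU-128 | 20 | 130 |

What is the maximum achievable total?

Order the SKUs by profit per m: SKU-141 240 > SKU-111 180 > SKU-101 130 > SKU-133 60 > SKU-127 40 > SKU-128 20.
SKU-141 takes 140 to reach its cap of 140 — 330 left.
SKU-111: +30 to 30 (cap) — 300 left.
SKU-101 takes 110 to reach its cap of 110 — 190 left.
SKU-133: +190 to 190 (cap) — 0 left.
Total = 60×190 + 180×30 + 130×110 + 240×140 = 64700.

64700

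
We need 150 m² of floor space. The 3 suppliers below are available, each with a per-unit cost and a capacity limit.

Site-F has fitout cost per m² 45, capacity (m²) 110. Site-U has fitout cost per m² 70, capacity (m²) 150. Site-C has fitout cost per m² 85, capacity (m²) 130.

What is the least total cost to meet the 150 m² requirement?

7750

Cheapest first:
Take 110 from Site-F at 45 → need 40 more.
Site-U at 70: take 40 of its 150 → requirement met.
Site-C: unused.
Cost = 110×45 + 40×70 = 7750.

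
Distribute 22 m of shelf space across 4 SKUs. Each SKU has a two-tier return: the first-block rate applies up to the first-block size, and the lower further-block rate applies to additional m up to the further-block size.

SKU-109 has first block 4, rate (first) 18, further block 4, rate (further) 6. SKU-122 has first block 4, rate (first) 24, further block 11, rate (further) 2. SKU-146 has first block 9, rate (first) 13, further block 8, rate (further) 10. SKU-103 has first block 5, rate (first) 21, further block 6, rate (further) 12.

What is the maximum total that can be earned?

390

Order all 8 blocks by rate: SKU-122/T1 24 > SKU-103/T1 21 > SKU-109/T1 18 > SKU-146/T1 13 > SKU-103/T2 12 > SKU-146/T2 10 > SKU-109/T2 6 > SKU-122/T2 2.
Fill SKU-122 T1 block (4 at 24) — 18 left.
SKU-103 T1 at 21: fill all 5 — 13 left.
SKU-109 T1 at 18: fill all 4 — 9 left.
Fill SKU-146 T1 block (9 at 13) — 0 left.
Total = 24×4 + 21×5 + 18×4 + 13×9 = 390.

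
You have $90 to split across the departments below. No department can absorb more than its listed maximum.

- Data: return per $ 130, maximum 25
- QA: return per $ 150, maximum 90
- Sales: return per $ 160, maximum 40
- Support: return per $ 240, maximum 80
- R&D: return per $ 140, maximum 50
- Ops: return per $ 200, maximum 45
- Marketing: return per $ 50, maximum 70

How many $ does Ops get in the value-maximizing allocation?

10

Rank by return per $: Support 240 > Ops 200 > Sales 160 > QA 150 > R&D 140 > Data 130 > Marketing 50.
Give Support 80 to hit its cap of 80 ; 10 left.
Ops: +10 (room for 45) → 10. Pool exhausted.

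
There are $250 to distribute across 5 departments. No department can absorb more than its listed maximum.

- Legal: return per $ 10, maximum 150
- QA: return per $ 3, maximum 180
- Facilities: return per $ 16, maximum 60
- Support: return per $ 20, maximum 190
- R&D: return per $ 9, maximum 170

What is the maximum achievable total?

4760

Highest return per $ first: Support 20 > Facilities 16 > Legal 10 > R&D 9 > QA 3.
Give Support 190 to hit its cap of 190 — 60 left.
Facilities takes 60 to reach its cap of 60 — 0 left.
Total = 16×60 + 20×190 = 4760.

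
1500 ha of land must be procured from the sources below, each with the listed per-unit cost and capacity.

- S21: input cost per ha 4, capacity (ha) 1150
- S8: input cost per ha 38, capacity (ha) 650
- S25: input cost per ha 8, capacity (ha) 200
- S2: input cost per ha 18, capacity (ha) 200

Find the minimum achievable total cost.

8900

Use sources in increasing cost order.
S21 (4): use full 1150 ; 350 ha to go.
Take 200 from S25 at 8 ; need 150 more.
Take 150 from S2 at 18 to finish.
S8: unused.
Cost = 1150×4 + 200×8 + 150×18 = 8900.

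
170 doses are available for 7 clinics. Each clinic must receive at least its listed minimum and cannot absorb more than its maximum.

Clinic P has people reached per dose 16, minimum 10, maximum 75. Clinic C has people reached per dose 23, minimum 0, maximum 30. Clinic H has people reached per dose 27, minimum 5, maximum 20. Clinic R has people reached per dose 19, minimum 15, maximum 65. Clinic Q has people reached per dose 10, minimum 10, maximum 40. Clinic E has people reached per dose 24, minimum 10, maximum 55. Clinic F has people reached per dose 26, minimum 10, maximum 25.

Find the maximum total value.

Meeting every minimum uses 10+0+5+15+10+10+10 = 60 doses, leaving 110.
Rank by people reached per dose: Clinic H 27 > Clinic F 26 > Clinic E 24 > Clinic C 23 > Clinic R 19 > Clinic P 16 > Clinic Q 10.
Give Clinic H 15 more to hit its cap of 20 → 95 left.
Clinic F takes 15 more to reach its cap of 25 → 80 left.
Give Clinic E 45 more to hit its cap of 55 → 35 left.
Give Clinic C 30 more to hit its cap of 30 → 5 left.
Only 5 left; Clinic R takes them to reach 20.
Total = 16×10 + 23×30 + 27×20 + 19×20 + 10×10 + 24×55 + 26×25 = 3840.

3840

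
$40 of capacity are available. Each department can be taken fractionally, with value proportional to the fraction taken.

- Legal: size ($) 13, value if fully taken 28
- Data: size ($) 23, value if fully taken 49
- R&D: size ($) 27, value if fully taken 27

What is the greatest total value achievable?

Rank by value-to-size ratio: Legal 28/13≈2.15, Data 49/23≈2.13, R&D 27/27≈1.
Legal: take in full, 13 $ for value 28 → 27 left.
All 23 $ of Data fit (value 49) → 4 remain.
Fill the last 4 $ with part of R&D: 4/27 of it earns 4.
Total value = 81.

81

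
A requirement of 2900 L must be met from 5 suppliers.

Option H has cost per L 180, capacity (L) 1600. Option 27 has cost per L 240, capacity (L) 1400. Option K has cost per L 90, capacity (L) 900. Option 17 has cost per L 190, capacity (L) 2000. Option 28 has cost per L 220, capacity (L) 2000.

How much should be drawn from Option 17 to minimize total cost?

400

Fill from the cheapest supplier first.
Take 900 from Option K at 90 → need 2000 more.
Take 1600 from Option H at 180 → need 400 more.
Option 17 at 190: take 400 of its 2000 → requirement met.
Option 28, Option 27: unused.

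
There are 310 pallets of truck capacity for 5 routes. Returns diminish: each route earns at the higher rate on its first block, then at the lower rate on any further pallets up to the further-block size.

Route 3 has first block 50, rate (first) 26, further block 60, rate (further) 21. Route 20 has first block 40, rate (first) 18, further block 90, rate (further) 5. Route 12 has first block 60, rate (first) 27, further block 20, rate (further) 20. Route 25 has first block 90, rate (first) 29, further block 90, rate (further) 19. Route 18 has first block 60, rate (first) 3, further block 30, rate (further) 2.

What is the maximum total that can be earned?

7760

Order all 10 blocks by rate: Route 25/first 29 > Route 12/first 27 > Route 3/first 26 > Route 3/second 21 > Route 12/second 20 > Route 25/second 19 > Route 20/first 18 > Route 20/second 5 > Route 18/first 3 > Route 18/second 2.
Route 25/first (29): +90 ; 220 left.
Fill Route 12 first block (60 at 27) ; 160 left.
Fill Route 3 first block (50 at 26) ; 110 left.
Route 3/second (21): +60 ; 50 left.
Route 12/second (20): +20 ; 30 left.
30 remain; put them into Route 25 second at 19.
Total = 29×90 + 27×60 + 26×50 + 21×60 + 20×20 + 19×30 = 7760.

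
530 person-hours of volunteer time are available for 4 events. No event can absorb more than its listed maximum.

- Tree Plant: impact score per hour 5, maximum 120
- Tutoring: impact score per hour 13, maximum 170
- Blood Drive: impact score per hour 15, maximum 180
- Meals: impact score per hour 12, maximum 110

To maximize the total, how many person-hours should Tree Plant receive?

Highest impact score per hour first: Blood Drive 15 > Tutoring 13 > Meals 12 > Tree Plant 5.
Give Blood Drive 180 to hit its cap of 180 → 350 left.
Tutoring: +170 to 170 (cap) → 180 left.
Give Meals 110 to hit its cap of 110 → 70 left.
Only 70 left; Tree Plant takes them to reach 70.

70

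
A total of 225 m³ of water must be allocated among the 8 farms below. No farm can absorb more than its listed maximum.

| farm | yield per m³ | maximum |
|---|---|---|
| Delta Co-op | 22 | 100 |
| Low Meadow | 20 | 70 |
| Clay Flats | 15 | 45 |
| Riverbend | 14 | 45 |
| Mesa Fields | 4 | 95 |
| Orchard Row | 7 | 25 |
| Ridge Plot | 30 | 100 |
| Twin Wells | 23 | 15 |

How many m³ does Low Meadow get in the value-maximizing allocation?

Order the farms by yield per m³: Ridge Plot 30 > Twin Wells 23 > Delta Co-op 22 > Low Meadow 20 > Clay Flats 15 > Riverbend 14 > Orchard Row 7 > Mesa Fields 4.
Ridge Plot takes 100 to reach its cap of 100 — 125 left.
Twin Wells: +15 to 15 (cap) — 110 left.
Delta Co-op: +100 to 100 (cap) — 10 left.
Low Meadow has room for 70 but only 10 remain, so it gets 10.

10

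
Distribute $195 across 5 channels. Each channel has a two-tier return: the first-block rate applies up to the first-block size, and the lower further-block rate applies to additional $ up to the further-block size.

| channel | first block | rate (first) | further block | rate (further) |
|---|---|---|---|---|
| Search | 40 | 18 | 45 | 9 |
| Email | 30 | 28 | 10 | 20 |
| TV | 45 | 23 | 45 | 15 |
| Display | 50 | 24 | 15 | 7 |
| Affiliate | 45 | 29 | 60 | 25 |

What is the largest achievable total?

5075

Order all 10 blocks by rate: Affiliate/T1 29 > Email/T1 28 > Affiliate/T2 25 > Display/T1 24 > TV/T1 23 > Email/T2 20 > Search/T1 18 > TV/T2 15 > Search/T2 9 > Display/T2 7.
Affiliate T1 at 29: fill all 45 → 150 left.
Fill Email T1 block (30 at 28) → 120 left.
Fill Affiliate T2 block (60 at 25) → 60 left.
Display T1 at 24: fill all 50 → 10 left.
TV/T1: +10 of 45 at 23; pool empty.
Total = 29×45 + 28×30 + 25×60 + 24×50 + 23×10 = 5075.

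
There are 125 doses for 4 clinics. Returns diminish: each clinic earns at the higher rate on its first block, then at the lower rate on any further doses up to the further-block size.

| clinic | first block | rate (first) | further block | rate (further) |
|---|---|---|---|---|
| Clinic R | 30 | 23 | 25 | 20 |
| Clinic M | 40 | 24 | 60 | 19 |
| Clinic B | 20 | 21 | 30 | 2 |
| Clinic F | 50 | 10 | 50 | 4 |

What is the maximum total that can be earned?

2760

Order all 8 blocks by rate: Clinic M/tier1 24 > Clinic R/tier1 23 > Clinic B/tier1 21 > Clinic R/tier2 20 > Clinic M/tier2 19 > Clinic F/tier1 10 > Clinic F/tier2 4 > Clinic B/tier2 2.
Clinic M/tier1 (24): +40 → 85 left.
Fill Clinic R tier1 block (30 at 23) → 55 left.
Clinic B tier1 at 21: fill all 20 → 35 left.
Clinic R tier2 at 20: fill all 25 → 10 left.
Clinic M/tier2: +10 of 60 at 19; pool empty.
Total = 24×40 + 23×30 + 21×20 + 20×25 + 19×10 = 2760.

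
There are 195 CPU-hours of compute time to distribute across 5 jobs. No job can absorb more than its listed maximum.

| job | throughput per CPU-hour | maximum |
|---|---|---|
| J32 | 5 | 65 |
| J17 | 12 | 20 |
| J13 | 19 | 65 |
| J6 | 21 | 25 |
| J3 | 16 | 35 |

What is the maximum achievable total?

Rank by throughput per CPU-hour: J6 21 > J13 19 > J3 16 > J17 12 > J32 5.
J6: +25 to 25 (cap) — 170 left.
Give J13 65 to hit its cap of 65 — 105 left.
Give J3 35 to hit its cap of 35 — 70 left.
J17: +20 to 20 (cap) — 50 left.
J32 has room for 65 but only 50 remain, so it gets 50.
Total = 5×50 + 12×20 + 19×65 + 21×25 + 16×35 = 2810.

2810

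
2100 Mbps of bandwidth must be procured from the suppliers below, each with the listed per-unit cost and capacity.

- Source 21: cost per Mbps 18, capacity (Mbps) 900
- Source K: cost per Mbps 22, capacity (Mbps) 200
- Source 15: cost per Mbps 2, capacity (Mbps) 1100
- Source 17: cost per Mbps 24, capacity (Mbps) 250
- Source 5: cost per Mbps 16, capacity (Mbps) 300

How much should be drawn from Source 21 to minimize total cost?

Use suppliers in increasing cost order.
Source 15 (2): use full 1100 — 1000 Mbps to go.
Source 5 at 16: take all 300 Mbps — 700 still needed.
Source 21 at 18: take 700 of its 900 — requirement met.
Source K, Source 17: unused.

700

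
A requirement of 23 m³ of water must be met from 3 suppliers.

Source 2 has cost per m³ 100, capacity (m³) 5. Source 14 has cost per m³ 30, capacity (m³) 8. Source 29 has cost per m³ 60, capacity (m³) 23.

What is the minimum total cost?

Use suppliers in increasing cost order.
Source 14 (30): use full 8 — 15 m³ to go.
Take 15 from Source 29 at 60 to finish.
Source 2: unused.
Cost = 8×30 + 15×60 = 1140.

1140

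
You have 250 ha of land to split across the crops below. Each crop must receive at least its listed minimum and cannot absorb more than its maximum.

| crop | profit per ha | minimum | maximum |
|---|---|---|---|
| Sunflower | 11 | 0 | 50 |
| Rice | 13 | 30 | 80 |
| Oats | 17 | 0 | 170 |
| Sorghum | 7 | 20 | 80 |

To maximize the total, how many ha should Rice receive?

60

Meeting every minimum uses 0+30+0+20 = 50 ha, leaving 200.
Order the crops by profit per ha: Oats 17 > Rice 13 > Sunflower 11 > Sorghum 7.
Give Oats 170 more to hit its cap of 170 → 30 left.
Rice: +30 (room for 50) → 60. Pool exhausted.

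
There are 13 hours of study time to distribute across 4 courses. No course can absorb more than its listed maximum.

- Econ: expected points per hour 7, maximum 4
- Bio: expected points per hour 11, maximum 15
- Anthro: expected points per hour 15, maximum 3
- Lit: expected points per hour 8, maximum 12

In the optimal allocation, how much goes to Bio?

Rank by expected points per hour: Anthro 15 > Bio 11 > Lit 8 > Econ 7.
Give Anthro 3 to hit its cap of 3 — 10 left.
Bio has room for 15 but only 10 remain, so it gets 10.

10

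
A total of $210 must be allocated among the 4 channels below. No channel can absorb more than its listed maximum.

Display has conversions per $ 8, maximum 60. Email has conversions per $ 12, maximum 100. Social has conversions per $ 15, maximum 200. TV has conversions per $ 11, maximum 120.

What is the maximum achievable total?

3120

Highest conversions per $ first: Social 15 > Email 12 > TV 11 > Display 8.
Give Social 200 to hit its cap of 200 ; 10 left.
Only 10 left; Email takes them to reach 10.
Total = 12×10 + 15×200 = 3120.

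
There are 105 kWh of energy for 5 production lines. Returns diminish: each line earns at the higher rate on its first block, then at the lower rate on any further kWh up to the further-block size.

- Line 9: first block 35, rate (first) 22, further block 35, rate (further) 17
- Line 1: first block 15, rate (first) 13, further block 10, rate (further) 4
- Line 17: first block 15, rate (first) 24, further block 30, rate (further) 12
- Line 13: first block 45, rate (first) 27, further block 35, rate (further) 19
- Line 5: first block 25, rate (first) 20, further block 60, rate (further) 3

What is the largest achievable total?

2545

Rank every tier by rate: Line 13/tier1 27 > Line 17/tier1 24 > Line 9/tier1 22 > Line 5/tier1 20 > Line 13/tier2 19 > Line 9/tier2 17 > Line 1/tier1 13 > Line 17/tier2 12 > Line 1/tier2 4 > Line 5/tier2 3.
Fill Line 13 tier1 block (45 at 27) → 60 left.
Line 17 tier1 at 24: fill all 15 → 45 left.
Line 9/tier1 (22): +35 → 10 left.
Line 5/tier1: +10 of 25 at 20; pool empty.
Total = 27×45 + 24×15 + 22×35 + 20×10 = 2545.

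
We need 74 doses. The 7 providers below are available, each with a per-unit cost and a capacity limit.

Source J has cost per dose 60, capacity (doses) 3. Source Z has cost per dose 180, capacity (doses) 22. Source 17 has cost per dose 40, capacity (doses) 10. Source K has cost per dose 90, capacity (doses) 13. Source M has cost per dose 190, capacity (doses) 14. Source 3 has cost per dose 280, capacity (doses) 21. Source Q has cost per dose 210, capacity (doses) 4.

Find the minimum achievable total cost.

11450

Fill from the cheapest provider first.
Source 17 (40): use full 10 — 64 doses to go.
Take 3 from Source J at 60 — need 61 more.
Source K at 90: take all 13 doses — 48 still needed.
Take 22 from Source Z at 180 — need 26 more.
Source M (190): use full 14 — 12 doses to go.
Source Q at 210: take all 4 doses — 8 still needed.
Source 3 at 280: take 8 of its 21 — requirement met.
Cost = 10×40 + 3×60 + 13×90 + 22×180 + 14×190 + 4×210 + 8×280 = 11450.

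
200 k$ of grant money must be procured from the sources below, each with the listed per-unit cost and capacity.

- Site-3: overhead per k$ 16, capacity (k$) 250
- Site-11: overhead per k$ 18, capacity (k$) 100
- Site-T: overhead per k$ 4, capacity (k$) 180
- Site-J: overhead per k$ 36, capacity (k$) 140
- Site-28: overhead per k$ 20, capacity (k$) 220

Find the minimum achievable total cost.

Fill from the cheapest source first.
Take 180 from Site-T at 4 — need 20 more.
Site-3 at 16: take 20 of its 250 — requirement met.
Site-11, Site-28, Site-J: unused.
Cost = 180×4 + 20×16 = 1040.

1040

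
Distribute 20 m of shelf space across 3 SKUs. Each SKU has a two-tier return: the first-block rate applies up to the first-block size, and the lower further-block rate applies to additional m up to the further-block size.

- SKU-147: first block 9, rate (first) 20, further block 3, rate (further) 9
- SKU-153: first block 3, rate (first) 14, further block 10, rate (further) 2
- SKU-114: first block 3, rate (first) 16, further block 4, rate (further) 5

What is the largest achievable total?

Rank every tier by rate: SKU-147/first 20 > SKU-114/first 16 > SKU-153/first 14 > SKU-147/second 9 > SKU-114/second 5 > SKU-153/second 2.
SKU-147/first (20): +9 → 11 left.
Fill SKU-114 first block (3 at 16) → 8 left.
SKU-153 first at 14: fill all 3 → 5 left.
SKU-147 second at 9: fill all 3 → 2 left.
SKU-114/second: +2 of 4 at 5; pool empty.
Total = 20×9 + 16×3 + 14×3 + 9×3 + 5×2 = 307.

307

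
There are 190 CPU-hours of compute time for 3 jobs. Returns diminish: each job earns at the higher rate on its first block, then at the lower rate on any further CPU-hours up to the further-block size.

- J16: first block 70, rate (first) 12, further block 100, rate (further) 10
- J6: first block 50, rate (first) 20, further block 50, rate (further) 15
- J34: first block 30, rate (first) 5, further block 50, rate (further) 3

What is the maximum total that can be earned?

2790

Order all 6 blocks by rate: J6/first 20 > J6/second 15 > J16/first 12 > J16/second 10 > J34/first 5 > J34/second 3.
J6/first (20): +50 — 140 left.
Fill J6 second block (50 at 15) — 90 left.
J16 first at 12: fill all 70 — 20 left.
J16 second at 10: only 20 left, fill 20.
Total = 20×50 + 15×50 + 12×70 + 10×20 = 2790.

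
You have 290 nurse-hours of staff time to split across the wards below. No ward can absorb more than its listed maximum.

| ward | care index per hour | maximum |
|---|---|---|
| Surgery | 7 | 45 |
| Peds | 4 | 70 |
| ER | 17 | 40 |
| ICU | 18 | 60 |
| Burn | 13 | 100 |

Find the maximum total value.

3555

Rank by care index per hour: ICU 18 > ER 17 > Burn 13 > Surgery 7 > Peds 4.
ICU takes 60 to reach its cap of 60 — 230 left.
ER takes 40 to reach its cap of 40 — 190 left.
Give Burn 100 to hit its cap of 100 — 90 left.
Give Surgery 45 to hit its cap of 45 — 45 left.
Only 45 left; Peds takes them to reach 45.
Total = 7×45 + 4×45 + 17×40 + 18×60 + 13×100 = 3555.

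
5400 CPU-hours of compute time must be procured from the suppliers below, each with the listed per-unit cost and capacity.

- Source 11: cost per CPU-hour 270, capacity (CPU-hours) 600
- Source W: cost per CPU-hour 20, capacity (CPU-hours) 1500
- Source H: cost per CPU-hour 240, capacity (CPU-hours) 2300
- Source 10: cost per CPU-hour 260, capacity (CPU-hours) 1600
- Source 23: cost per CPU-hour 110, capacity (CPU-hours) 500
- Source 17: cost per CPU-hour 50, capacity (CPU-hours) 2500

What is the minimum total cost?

426000

Cheapest first:
Source W at 20: take all 1500 CPU-hours → 3900 still needed.
Source 17 at 50: take all 2500 CPU-hours → 1400 still needed.
Take 500 from Source 23 at 110 → need 900 more.
Take 900 from Source H at 240 to finish.
Source 10, Source 11: unused.
Cost = 1500×20 + 2500×50 + 500×110 + 900×240 = 426000.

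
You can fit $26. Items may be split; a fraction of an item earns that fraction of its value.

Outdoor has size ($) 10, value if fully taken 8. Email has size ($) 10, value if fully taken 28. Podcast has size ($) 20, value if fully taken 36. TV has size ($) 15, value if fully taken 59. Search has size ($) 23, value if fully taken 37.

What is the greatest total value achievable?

Best value per unit of size first: TV 59/15≈3.93, Email 28/10≈2.8, Podcast 36/20≈1.8, Search 37/23≈1.61, Outdoor 8/10≈0.8.
All 15 $ of TV fit (value 59) — 11 remain.
All 10 $ of Email fit (value 28) — 1 remain.
1 $ left: a 1/20 share of Podcast gives 36×1/20 = 1.8.
Total value = 88.8.

88.8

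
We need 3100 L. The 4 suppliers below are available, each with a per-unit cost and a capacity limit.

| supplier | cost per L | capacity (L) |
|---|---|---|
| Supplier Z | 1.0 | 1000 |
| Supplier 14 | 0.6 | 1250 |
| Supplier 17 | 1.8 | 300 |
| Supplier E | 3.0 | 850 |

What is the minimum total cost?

3940

Use suppliers in increasing cost order.
Take 1250 from Supplier 14 at 0.6 — need 1850 more.
Supplier Z (1.0): use full 1000 — 850 L to go.
Take 300 from Supplier 17 at 1.8 — need 550 more.
Supplier E at 3.0: take 550 of its 850 — requirement met.
Cost = 1250×0.6 + 1000×1.0 + 300×1.8 + 550×3.0 = 3940.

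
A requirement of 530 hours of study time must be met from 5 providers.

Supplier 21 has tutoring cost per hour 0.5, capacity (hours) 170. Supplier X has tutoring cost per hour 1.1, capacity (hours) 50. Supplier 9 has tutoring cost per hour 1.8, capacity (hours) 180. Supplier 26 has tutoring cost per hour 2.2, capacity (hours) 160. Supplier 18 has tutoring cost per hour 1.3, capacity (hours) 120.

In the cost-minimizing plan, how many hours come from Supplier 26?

Fill from the cheapest provider first.
Supplier 21 (0.5): use full 170 — 360 hours to go.
Supplier X at 1.1: take all 50 hours — 310 still needed.
Supplier 18 at 1.3: take all 120 hours — 190 still needed.
Take 180 from Supplier 9 at 1.8 — need 10 more.
Take 10 from Supplier 26 at 2.2 to finish.

10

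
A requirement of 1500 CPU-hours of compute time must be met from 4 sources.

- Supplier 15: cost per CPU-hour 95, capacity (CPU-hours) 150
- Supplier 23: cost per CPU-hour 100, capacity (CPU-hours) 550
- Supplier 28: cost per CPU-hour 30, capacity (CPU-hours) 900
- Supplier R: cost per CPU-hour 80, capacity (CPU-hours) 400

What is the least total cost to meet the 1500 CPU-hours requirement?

78250

Use sources in increasing cost order.
Take 900 from Supplier 28 at 30 — need 600 more.
Supplier R (80): use full 400 — 200 CPU-hours to go.
Supplier 15 at 95: take all 150 CPU-hours — 50 still needed.
Take 50 from Supplier 23 at 100 to finish.
Cost = 900×30 + 400×80 + 150×95 + 50×100 = 78250.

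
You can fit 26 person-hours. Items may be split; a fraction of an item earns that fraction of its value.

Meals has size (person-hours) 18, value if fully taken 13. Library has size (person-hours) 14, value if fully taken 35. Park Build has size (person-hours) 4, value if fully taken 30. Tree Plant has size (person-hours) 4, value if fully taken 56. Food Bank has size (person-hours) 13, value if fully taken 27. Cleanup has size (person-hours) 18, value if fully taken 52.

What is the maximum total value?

Sort by value density: Tree Plant 56/4≈14, Park Build 30/4≈7.5, Cleanup 52/18≈2.89, Library 35/14≈2.5, Food Bank 27/13≈2.08, Meals 13/18≈0.722.
All 4 person-hours of Tree Plant fit (value 56) — 22 remain.
Park Build: take in full, 4 person-hours for value 30 — 18 left.
Cleanup: take in full, 18 person-hours for value 52 — 0 left.
Total value = 138.

138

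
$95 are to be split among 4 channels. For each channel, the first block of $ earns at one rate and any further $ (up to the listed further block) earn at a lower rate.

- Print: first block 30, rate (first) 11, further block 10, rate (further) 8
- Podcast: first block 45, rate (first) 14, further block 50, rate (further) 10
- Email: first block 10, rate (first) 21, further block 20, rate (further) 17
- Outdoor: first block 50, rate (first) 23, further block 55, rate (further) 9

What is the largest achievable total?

Treat each block as its own option and order by rate: Outdoor/tier1 23 > Email/tier1 21 > Email/tier2 17 > Podcast/tier1 14 > Print/tier1 11 > Podcast/tier2 10 > Outdoor/tier2 9 > Print/tier2 8.
Outdoor tier1 at 23: fill all 50 — 45 left.
Email/tier1 (21): +10 — 35 left.
Fill Email tier2 block (20 at 17) — 15 left.
Podcast tier1 at 14: only 15 left, fill 15.
Total = 23×50 + 21×10 + 17×20 + 14×15 = 1910.

1910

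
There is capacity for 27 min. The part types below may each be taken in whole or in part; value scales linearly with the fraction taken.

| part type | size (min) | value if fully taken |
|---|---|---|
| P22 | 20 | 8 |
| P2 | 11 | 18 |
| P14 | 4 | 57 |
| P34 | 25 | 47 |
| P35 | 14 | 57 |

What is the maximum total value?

Rank by value-to-size ratio: P14 57/4≈14.2, P35 57/14≈4.07, P34 47/25≈1.88, P2 18/11≈1.64, P22 8/20≈0.4.
P14: take in full, 4 min for value 57 → 23 left.
P35: take in full, 14 min for value 57 → 9 left.
9 min left: a 9/25 share of P34 gives 47×9/25 = 16.92.
Total value = 130.92.

130.92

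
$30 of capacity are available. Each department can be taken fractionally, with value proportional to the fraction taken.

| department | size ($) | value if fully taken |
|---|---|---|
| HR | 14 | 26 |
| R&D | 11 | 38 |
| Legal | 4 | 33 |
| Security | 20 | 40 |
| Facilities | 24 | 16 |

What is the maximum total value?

101

Rank by value-to-size ratio: Legal 33/4≈8.25, R&D 38/11≈3.45, Security 40/20≈2, HR 26/14≈1.86, Facilities 16/24≈0.667.
Legal: take in full, 4 $ for value 33 → 26 left.
All 11 $ of R&D fit (value 38) → 15 remain.
Only 15 $ remain; take 15/20 of Security for value 40×15/20 = 30.
Total value = 101.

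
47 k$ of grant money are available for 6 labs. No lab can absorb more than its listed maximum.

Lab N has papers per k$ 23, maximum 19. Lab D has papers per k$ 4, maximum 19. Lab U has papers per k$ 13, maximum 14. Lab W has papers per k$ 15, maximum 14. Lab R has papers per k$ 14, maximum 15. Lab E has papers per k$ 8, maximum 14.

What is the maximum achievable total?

843

Rank by papers per k$: Lab N 23 > Lab W 15 > Lab R 14 > Lab U 13 > Lab E 8 > Lab D 4.
Lab N: +19 to 19 (cap) — 28 left.
Give Lab W 14 to hit its cap of 14 — 14 left.
Lab R: +14 (room for 15) → 14. Pool exhausted.
Total = 23×19 + 15×14 + 14×14 = 843.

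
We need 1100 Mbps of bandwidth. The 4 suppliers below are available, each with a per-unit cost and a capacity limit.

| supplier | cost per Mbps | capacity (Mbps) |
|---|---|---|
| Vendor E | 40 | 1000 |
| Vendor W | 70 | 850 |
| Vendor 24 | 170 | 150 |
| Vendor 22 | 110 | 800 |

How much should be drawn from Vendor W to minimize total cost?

100

Fill from the cheapest supplier first.
Vendor E at 40: take all 1000 Mbps → 100 still needed.
Take 100 from Vendor W at 70 to finish.
Vendor 22, Vendor 24: unused.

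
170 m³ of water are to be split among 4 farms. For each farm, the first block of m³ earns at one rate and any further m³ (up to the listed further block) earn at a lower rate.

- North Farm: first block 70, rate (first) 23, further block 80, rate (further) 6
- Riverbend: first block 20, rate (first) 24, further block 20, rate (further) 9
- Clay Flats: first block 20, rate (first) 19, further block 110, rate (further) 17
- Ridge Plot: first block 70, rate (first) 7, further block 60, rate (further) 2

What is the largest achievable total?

Treat each block as its own option and order by rate: Riverbend/tier1 24 > North Farm/tier1 23 > Clay Flats/tier1 19 > Clay Flats/tier2 17 > Riverbend/tier2 9 > Ridge Plot/tier1 7 > North Farm/tier2 6 > Ridge Plot/tier2 2.
Riverbend tier1 at 24: fill all 20 → 150 left.
North Farm tier1 at 23: fill all 70 → 80 left.
Fill Clay Flats tier1 block (20 at 19) → 60 left.
Clay Flats tier2 at 17: only 60 left, fill 60.
Total = 24×20 + 23×70 + 19×20 + 17×60 = 3490.

3490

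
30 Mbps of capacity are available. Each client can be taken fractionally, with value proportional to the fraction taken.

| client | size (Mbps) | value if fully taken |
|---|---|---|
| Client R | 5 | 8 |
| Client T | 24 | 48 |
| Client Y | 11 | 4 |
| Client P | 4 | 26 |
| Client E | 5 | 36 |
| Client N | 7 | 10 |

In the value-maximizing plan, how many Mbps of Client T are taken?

21

Rank by value-to-size ratio: Client E 36/5≈7.2, Client P 26/4≈6.5, Client T 48/24≈2, Client R 8/5≈1.6, Client N 10/7≈1.43, Client Y 4/11≈0.364.
Client E: take in full, 5 Mbps for value 36 — 25 left.
All 4 Mbps of Client P fit (value 26) — 21 remain.
Fill the last 21 Mbps with part of Client T: 21/24 of it earns 42.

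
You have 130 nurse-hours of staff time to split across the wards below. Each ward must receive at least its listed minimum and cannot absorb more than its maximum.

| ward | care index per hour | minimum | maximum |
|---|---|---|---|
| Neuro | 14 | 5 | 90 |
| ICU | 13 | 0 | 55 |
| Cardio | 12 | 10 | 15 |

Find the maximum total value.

Meeting every minimum uses 5+0+10 = 15 nurse-hours, leaving 115.
Rank by care index per hour: Neuro 14 > ICU 13 > Cardio 12.
Neuro: +85 to 90 (cap) ; 30 left.
ICU has room for 55 more but only 30 remain, so it gets 30.
Total = 14×90 + 13×30 + 12×10 = 1770.

1770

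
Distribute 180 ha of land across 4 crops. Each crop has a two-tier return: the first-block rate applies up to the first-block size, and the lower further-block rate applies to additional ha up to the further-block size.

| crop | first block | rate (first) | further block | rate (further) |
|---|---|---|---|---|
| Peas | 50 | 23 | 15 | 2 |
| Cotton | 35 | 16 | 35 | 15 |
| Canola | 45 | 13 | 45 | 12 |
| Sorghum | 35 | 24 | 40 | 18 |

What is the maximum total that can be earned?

Order all 8 blocks by rate: Sorghum/tier1 24 > Peas/tier1 23 > Sorghum/tier2 18 > Cotton/tier1 16 > Cotton/tier2 15 > Canola/tier1 13 > Canola/tier2 12 > Peas/tier2 2.
Fill Sorghum tier1 block (35 at 24) ; 145 left.
Fill Peas tier1 block (50 at 23) ; 95 left.
Sorghum/tier2 (18): +40 ; 55 left.
Fill Cotton tier1 block (35 at 16) ; 20 left.
Cotton/tier2: +20 of 35 at 15; pool empty.
Total = 24×35 + 23×50 + 18×40 + 16×35 + 15×20 = 3570.

3570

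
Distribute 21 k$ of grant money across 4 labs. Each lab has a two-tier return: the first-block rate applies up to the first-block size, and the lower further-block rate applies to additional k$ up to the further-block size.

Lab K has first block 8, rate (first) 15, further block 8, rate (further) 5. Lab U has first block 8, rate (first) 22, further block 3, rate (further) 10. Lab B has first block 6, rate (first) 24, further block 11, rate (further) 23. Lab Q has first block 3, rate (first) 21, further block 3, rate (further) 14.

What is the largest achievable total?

485

Rank every tier by rate: Lab B/first 24 > Lab B/second 23 > Lab U/first 22 > Lab Q/first 21 > Lab K/first 15 > Lab Q/second 14 > Lab U/second 10 > Lab K/second 5.
Fill Lab B first block (6 at 24) — 15 left.
Fill Lab B second block (11 at 23) — 4 left.
Lab U first at 22: only 4 left, fill 4.
Total = 24×6 + 23×11 + 22×4 = 485.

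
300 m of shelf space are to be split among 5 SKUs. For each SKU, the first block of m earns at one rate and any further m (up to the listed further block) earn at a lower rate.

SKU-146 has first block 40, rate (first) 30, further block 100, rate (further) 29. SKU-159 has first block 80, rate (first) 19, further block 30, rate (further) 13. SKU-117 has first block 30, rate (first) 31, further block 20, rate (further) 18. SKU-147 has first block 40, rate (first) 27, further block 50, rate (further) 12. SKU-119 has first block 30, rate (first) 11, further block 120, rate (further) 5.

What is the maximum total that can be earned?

Treat each block as its own option and order by rate: SKU-117/first 31 > SKU-146/first 30 > SKU-146/second 29 > SKU-147/first 27 > SKU-159/first 19 > SKU-117/second 18 > SKU-159/second 13 > SKU-147/second 12 > SKU-119/first 11 > SKU-119/second 5.
Fill SKU-117 first block (30 at 31) — 270 left.
SKU-146 first at 30: fill all 40 — 230 left.
Fill SKU-146 second block (100 at 29) — 130 left.
SKU-147/first (27): +40 — 90 left.
SKU-159 first at 19: fill all 80 — 10 left.
10 remain; put them into SKU-117 second at 18.
Total = 31×30 + 30×40 + 29×100 + 27×40 + 19×80 + 18×10 = 7810.

7810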